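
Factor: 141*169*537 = 3^2*13^2*47^1*179^1 = 12796173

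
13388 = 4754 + 8634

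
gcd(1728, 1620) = 108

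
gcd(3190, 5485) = 5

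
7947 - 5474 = 2473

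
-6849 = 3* (-2283)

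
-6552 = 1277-7829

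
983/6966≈0.141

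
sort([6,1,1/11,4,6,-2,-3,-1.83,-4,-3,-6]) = [-6,-4,-3,-3,-2,-1.83,1/11,1,4,6,6]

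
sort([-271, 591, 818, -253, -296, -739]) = [-739, -296, -271, -253, 591, 818]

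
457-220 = 237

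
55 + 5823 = 5878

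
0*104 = 0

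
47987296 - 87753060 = -39765764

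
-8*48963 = -391704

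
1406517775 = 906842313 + 499675462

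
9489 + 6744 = 16233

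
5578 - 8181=-2603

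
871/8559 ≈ 0.102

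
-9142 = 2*(-4571)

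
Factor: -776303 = -1 * 11^1 * 70573^1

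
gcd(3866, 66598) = 2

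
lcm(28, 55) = 1540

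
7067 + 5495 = 12562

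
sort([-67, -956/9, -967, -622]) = [-967, -622, -956/9, -67]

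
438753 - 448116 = -9363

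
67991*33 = 2243703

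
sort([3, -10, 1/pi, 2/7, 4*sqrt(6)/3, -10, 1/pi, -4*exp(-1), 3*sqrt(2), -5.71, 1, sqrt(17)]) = [-10, -10, -5.71, -4*exp(-1), 2/7, 1/pi, 1/pi, 1, 3, 4*sqrt(6)/3, sqrt(17), 3*sqrt(2)]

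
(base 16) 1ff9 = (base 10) 8185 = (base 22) gk1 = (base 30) 92p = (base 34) 72p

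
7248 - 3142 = 4106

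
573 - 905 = -332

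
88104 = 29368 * 3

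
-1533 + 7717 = 6184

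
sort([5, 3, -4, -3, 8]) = [-4, -3, 3, 5, 8]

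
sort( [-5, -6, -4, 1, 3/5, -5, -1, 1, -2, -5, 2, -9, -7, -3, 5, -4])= [-9, -7, -6, -5, -5, -5, -4, -4, -3, -2, -1, 3/5, 1, 1, 2, 5]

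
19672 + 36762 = 56434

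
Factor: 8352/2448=2^1*17^ (-1)*29^1=58/17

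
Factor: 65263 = 11^1*17^1*349^1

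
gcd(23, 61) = 1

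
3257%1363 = 531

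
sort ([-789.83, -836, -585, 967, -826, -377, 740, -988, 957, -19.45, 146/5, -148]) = [-988, -836, -826, -789.83, -585, -377, -148, -19.45, 146/5, 740, 957, 967]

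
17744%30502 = 17744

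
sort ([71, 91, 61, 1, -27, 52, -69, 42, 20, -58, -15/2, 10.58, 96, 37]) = [-69, -58, -27, -15/2, 1, 10.58, 20, 37, 42, 52, 61, 71, 91, 96]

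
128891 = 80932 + 47959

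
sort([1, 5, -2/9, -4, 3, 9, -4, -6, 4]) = [-6, -4, -4, -2/9, 1, 3, 4, 5, 9]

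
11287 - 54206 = -42919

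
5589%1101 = 84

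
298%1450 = 298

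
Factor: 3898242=2^1*3^2*216569^1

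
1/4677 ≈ 0.000214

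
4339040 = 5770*752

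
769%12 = 1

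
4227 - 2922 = 1305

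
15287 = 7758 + 7529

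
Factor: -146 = -1 * 2^1 * 73^1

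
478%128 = 94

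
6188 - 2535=3653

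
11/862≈0.0128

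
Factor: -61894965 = -1 * 3^1 * 5^1 * 11^1 * 375121^1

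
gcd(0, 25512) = 25512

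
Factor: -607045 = -1*5^1*167^1*727^1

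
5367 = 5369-2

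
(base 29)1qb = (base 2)11001000110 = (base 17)598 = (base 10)1606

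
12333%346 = 223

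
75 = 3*25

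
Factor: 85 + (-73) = 2^2*3^1 = 12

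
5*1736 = 8680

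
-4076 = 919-4995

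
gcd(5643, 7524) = 1881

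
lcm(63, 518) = 4662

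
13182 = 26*507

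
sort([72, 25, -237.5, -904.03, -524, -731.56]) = [-904.03, -731.56, -524, -237.5, 25, 72]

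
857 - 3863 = -3006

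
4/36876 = 1/9219 ≈ 0.000108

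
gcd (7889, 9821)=161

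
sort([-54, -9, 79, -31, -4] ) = [-54, -31, -9, -4, 79] 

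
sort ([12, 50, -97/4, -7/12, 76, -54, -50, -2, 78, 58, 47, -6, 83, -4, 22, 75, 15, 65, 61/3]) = [-54, -50, -97/4, -6, -4, -2, -7/12, 12, 15, 61/3, 22, 47, 50, 58, 65, 75, 76, 78, 83]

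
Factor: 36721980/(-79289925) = -1 * 2^2 * 3^1 * 5^(-1) * 11^(-1) * 13^(-1) * 31^1 * 6581^1 * 7393^(-1) = -2448132/5285995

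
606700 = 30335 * 20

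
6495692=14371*452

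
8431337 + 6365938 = 14797275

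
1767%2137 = 1767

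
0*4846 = 0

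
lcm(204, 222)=7548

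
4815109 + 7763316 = 12578425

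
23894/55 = 434+24/55 ≈ 434.44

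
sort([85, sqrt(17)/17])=[sqrt(17)/17, 85]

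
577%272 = 33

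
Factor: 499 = 499^1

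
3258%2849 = 409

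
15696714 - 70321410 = -54624696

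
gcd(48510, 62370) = 6930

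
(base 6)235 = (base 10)95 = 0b1011111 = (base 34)2r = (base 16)5f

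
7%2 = 1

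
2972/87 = 34 + 14/87 ≈ 34.16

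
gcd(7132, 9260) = 4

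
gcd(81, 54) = 27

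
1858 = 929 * 2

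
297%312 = 297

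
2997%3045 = 2997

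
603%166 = 105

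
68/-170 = -2/5 = -0.40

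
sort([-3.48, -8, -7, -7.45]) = [-8, -7.45, -7, -3.48]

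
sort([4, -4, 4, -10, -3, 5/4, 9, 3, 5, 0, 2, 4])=[-10, -4, -3, 0, 5/4, 2, 3, 4, 4, 4, 5, 9]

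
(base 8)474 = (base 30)ag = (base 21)f1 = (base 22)e8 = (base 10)316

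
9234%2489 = 1767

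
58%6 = 4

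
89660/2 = 44830 = 44830.00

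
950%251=197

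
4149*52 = 215748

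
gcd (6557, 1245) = 83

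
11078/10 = 5539/5 = 1107.80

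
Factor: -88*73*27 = -1*2^3*3^3*11^1*73^1 = -173448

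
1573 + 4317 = 5890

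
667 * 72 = 48024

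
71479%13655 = 3204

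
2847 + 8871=11718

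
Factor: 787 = 787^1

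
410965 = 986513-575548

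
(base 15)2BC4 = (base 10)9409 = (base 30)ADJ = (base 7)36301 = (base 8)22301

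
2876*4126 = 11866376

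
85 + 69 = 154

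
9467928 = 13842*684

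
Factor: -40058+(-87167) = -1*5^2*7^1*727^1 = -127225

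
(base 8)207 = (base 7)252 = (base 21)69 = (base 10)135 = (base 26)55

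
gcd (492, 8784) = 12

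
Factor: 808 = 2^3 * 101^1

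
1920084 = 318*6038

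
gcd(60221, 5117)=7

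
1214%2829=1214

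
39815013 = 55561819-15746806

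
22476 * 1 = 22476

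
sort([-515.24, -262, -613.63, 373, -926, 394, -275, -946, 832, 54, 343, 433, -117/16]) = [-946, -926, -613.63, -515.24, -275, -262, -117/16, 54, 343, 373, 394, 433, 832]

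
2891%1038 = 815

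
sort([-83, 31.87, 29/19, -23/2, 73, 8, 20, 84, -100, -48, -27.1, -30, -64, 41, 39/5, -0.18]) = [-100, -83, -64, -48, -30, -27.1, -23/2, -0.18, 29/19, 39/5, 8, 20, 31.87, 41, 73, 84]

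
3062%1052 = 958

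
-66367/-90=737+37/90≈737.41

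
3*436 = 1308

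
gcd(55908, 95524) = 4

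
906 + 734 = 1640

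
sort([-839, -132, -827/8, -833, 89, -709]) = [-839, -833, -709, -132, -827/8, 89]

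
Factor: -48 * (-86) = 2^5 * 3^1 * 43^1 = 4128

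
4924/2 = 2462 = 2462.00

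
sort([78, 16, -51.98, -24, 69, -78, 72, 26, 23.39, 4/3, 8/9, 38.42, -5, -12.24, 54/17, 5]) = [-78, -51.98, -24, -12.24, -5, 8/9, 4/3, 54/17, 5, 16, 23.39, 26, 38.42, 69, 72, 78]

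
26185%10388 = 5409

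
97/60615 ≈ 0.00160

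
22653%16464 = 6189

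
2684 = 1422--1262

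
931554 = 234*3981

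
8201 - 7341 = 860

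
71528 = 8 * 8941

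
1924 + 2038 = 3962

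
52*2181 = 113412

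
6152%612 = 32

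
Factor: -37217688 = -1*2^3*3^1*1550737^1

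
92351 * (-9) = -831159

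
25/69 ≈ 0.362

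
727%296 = 135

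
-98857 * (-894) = 88378158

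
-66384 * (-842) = 55895328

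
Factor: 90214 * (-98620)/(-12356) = 2^1 * 5^1 * 43^1 * 1049^1 * 3089^(-1) * 4931^1 = 2224226170/3089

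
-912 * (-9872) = 9003264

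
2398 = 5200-2802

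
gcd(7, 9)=1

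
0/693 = 0 = 0.00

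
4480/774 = 5+305/387≈5.79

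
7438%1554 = 1222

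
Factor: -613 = -1*613^1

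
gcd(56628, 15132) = 156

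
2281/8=285 + 1/8 ≈ 285.13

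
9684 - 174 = 9510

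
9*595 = 5355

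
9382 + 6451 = 15833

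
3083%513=5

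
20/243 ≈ 0.0823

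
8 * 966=7728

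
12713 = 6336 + 6377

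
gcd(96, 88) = 8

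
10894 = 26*419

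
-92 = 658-750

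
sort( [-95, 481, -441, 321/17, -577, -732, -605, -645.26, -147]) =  [-732, -645.26, -605, -577, -441, -147, -95, 321/17, 481]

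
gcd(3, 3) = 3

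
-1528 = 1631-3159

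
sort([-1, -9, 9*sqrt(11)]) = [-9, -1, 9*sqrt(11)]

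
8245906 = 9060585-814679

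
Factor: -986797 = -1*7^1*61^1*2311^1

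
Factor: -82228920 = -1*2^3*3^1*5^1*29^1*23629^1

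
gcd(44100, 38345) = 5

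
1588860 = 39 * 40740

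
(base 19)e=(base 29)e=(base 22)e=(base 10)14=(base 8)16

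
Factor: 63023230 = 2^1 * 5^1 * 6302323^1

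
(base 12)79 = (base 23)41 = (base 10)93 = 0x5d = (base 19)4h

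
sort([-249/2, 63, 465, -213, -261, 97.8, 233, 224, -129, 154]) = [-261, -213, -129, -249/2, 63, 97.8, 154, 224, 233, 465]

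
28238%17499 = 10739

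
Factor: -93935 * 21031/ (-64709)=5^1 * 18787^1 * 21031^1 * 64709^ (-1)=1975546985/64709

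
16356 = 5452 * 3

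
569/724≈0.786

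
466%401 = 65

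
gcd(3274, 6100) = 2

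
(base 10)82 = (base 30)2m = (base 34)2e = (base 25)37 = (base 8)122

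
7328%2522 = 2284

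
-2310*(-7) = 16170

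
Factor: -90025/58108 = -1*2^(-2)*5^2*13^1*73^(-1)*199^(-1)*277^1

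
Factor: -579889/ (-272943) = 3^ (-3) * 11^ (-1) * 631^1 = 631/297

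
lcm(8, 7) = 56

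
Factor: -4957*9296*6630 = -1*2^5*3^1*5^1*7^1*13^1*17^1*83^1*4957^1 = -305512203360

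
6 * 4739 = 28434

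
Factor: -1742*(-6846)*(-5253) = -1*2^2*3^2*7^1*13^1*17^1*67^1*103^1*163^1 = -62645870196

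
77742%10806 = 2100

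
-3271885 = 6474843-9746728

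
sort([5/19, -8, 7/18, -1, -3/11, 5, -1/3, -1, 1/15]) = [-8, -1, -1, -1/3, -3/11, 1/15, 5/19, 7/18, 5]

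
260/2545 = 52/509 ≈ 0.102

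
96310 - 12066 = 84244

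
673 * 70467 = 47424291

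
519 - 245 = 274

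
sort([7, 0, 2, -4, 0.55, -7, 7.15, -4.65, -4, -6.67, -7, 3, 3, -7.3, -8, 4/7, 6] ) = [-8, -7.3, -7, -7, -6.67, -4.65, -4, -4, 0, 0.55, 4/7, 2, 3, 3, 6, 7, 7.15] 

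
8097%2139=1680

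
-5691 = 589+-6280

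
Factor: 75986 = 2^1*37993^1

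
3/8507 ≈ 0.000353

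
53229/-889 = -59 - 778/889 ≈ -59.88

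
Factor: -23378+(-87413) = -1*23^1*4817^1 = -110791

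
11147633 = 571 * 19523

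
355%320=35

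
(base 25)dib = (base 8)20612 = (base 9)12700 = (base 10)8586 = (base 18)1890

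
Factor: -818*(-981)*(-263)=-1*2^1*3^2*109^1*263^1*409^1=-211046454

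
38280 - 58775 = -20495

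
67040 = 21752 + 45288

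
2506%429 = 361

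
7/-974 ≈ -0.00719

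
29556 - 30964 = -1408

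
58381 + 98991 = 157372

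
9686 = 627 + 9059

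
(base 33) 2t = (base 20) 4f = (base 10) 95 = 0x5f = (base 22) 47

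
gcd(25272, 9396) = 324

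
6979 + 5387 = 12366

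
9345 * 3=28035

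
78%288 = 78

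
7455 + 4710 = 12165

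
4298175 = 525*8187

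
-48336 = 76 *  (-636)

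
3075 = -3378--6453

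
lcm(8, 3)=24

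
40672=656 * 62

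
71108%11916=11528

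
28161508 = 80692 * 349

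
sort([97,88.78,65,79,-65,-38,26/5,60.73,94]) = [-65,-38,26/5,60.73,65,79,88.78,94,97]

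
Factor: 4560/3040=2^(-1)*3^1=3/2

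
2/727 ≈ 0.00275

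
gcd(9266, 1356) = 226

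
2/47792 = 1/23896 ≈ 0.0000418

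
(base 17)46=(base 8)112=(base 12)62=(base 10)74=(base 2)1001010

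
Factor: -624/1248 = -1 * 2^(-1) = -1/2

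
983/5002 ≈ 0.197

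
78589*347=27270383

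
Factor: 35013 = 3^1*11^1*1061^1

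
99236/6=49618/3 ≈ 16539.33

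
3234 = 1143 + 2091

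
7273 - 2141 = 5132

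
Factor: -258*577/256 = -1*2^(-7)*3^1*43^1*577^1 = -74433/128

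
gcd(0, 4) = 4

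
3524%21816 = 3524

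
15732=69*228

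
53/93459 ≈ 0.000567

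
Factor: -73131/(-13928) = 2^(-3)*3^1*19^1*1283^1*1741^(-1)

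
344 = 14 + 330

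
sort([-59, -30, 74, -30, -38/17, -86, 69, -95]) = [-95, -86, -59, -30, -30, -38/17, 69, 74]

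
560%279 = 2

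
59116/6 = 29558/3 ≈ 9852.67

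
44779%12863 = 6190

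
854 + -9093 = -8239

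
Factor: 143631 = 3^2 * 15959^1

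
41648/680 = 5206/85 ≈ 61.25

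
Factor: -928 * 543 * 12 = -1 * 2^7 * 3^2 * 29^1 * 181^1 = -6046848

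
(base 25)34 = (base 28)2n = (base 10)79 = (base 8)117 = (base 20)3j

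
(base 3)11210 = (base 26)4p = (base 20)69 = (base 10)129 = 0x81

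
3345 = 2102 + 1243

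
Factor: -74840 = -1 * 2^3 * 5^1 * 1871^1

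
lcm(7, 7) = 7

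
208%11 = 10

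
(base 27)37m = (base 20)5ji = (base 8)4536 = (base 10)2398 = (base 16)95e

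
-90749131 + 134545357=43796226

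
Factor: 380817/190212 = 2^(-2)*3^1*11^(-2)*17^1*19^1 = 969/484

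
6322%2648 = 1026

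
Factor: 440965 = 5^1*7^1*43^1*293^1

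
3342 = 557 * 6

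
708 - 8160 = -7452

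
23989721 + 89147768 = 113137489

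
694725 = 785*885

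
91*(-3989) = -362999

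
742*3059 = 2269778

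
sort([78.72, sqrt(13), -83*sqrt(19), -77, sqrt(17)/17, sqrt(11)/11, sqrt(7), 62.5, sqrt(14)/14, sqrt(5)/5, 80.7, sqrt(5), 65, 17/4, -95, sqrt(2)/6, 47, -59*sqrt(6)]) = [-83*sqrt(19), -59*sqrt(6), -95, -77, sqrt(2)/6, sqrt(17)/17, sqrt(14)/14, sqrt(11)/11, sqrt(5)/5, sqrt(5), sqrt(7), sqrt(13), 17/4, 47, 62.5, 65, 78.72, 80.7]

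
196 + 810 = 1006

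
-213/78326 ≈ -0.00272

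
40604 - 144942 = -104338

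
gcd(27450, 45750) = 9150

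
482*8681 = 4184242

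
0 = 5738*0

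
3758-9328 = -5570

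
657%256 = 145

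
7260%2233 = 561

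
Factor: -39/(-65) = 3^1*5^(-1) = 3/5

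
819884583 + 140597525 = 960482108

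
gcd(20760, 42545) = 5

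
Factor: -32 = -1*2^5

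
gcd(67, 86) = 1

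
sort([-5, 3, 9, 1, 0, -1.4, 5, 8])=[-5, -1.4, 0, 1, 3, 5, 8, 9]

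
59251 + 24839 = 84090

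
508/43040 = 127/10760 ≈ 0.0118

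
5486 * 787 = 4317482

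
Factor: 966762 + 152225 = 1118987^1 = 1118987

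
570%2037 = 570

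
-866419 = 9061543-9927962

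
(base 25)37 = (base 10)82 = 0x52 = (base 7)145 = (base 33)2g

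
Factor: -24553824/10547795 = -1 * 2^5 * 3^1 * 5^(-1) * 53^(-2) * 251^1 * 751^(-1) * 1019^1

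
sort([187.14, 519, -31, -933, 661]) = [-933, -31, 187.14, 519, 661]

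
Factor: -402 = -1*2^1*3^1*67^1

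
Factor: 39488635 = 5^1 * 7897727^1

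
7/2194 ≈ 0.00319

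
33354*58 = 1934532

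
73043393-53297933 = 19745460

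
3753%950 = 903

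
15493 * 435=6739455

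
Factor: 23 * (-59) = -1 * 23^1 * 59^1 = -1357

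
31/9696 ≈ 0.00320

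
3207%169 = 165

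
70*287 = 20090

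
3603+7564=11167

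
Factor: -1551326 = -1*2^1*7^1*29^1*3821^1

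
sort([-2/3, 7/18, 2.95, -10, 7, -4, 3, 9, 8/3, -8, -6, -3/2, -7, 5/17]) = [-10, -8, -7, -6, -4, -3/2, -2/3, 5/17, 7/18, 8/3, 2.95, 3, 7, 9]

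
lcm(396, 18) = 396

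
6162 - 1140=5022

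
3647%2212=1435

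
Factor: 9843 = 3^1 * 17^1 * 193^1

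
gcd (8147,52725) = 1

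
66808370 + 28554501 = 95362871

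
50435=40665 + 9770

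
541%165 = 46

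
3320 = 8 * 415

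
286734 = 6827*42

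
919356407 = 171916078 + 747440329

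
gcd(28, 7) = 7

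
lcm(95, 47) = 4465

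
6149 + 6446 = 12595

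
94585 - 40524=54061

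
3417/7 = 488 + 1/7 ≈ 488.14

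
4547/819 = 5 + 452/819 ≈ 5.55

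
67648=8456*8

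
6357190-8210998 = -1853808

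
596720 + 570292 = 1167012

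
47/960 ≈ 0.0490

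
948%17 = 13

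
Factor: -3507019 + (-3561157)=-1*2^4*23^1*19207^1=-7068176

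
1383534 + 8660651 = 10044185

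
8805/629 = 13 + 628/629 ≈ 14.00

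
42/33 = 14/11 ≈ 1.27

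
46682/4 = 11670 + 1/2 = 11670.50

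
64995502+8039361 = 73034863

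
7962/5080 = 1 + 1441/2540 ≈ 1.57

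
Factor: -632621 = -1 * 11^1 * 17^2 * 199^1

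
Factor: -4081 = -1*7^1*11^1*53^1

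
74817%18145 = 2237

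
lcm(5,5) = 5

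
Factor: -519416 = -1*2^3*64927^1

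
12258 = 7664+4594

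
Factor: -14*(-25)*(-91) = -1*2^1*5^2*7^2*13^1 = -31850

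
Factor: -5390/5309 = -1*2^1*5^1*7^2*11^1*5309^(-1)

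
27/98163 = 3/10907 ≈ 0.000275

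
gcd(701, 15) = 1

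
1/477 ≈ 0.00210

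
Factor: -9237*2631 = -1*3^2*877^1*3079^1 = -24302547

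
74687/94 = 794 + 51/94 ≈ 794.54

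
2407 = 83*29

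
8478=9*942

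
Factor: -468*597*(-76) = 2^4*3^3*13^1*19^1*199^1 = 21234096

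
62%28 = 6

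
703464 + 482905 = 1186369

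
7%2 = 1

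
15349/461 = 33 + 136/461 ≈ 33.30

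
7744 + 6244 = 13988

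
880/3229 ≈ 0.273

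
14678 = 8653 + 6025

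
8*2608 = 20864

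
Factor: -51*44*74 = -1*2^3*3^1*11^1*17^1*37^1 = -166056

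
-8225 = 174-8399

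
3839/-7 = -548 - 3/7≈-548.43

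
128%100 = 28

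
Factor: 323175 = 3^1*5^2*31^1*139^1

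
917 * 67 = 61439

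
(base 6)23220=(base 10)3324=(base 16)cfc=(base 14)12d6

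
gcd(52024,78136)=8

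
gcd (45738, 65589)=3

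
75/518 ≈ 0.145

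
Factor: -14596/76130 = -1*2^1*5^(-1)*23^(-1)*41^1*89^1*331^(-1) = -7298/38065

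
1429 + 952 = 2381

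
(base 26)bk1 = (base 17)1a91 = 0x1f15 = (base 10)7957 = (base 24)djd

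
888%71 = 36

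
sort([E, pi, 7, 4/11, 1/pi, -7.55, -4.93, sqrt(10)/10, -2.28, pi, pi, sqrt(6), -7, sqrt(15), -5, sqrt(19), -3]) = [-7.55, -7, -5, -4.93, -3, -2.28, sqrt(10)/10, 1/pi, 4/11, sqrt(6), E, pi, pi, pi, sqrt(15), sqrt(19), 7]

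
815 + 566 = 1381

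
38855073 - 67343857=-28488784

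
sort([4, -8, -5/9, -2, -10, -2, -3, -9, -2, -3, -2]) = [-10, -9, -8, -3, -3, -2, -2, -2, -2, -5/9, 4]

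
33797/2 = 16898 + 1/2 = 16898.50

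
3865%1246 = 127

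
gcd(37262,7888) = 2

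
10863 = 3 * 3621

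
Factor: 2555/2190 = 2^(-1)*3^(-1)*7^1 = 7/6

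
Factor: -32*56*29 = -1*2^8*7^1*29^1 = -51968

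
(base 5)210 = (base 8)67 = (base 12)47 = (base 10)55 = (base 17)34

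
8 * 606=4848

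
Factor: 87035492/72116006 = 2^1 * 17^(-1) * 71^1 * 599^(-1) * 3541^(-1) * 306463^1 = 43517746/36058003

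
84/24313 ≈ 0.00345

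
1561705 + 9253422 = 10815127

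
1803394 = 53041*34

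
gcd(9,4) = 1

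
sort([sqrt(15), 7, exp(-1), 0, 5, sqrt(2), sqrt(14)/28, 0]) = [0, 0, sqrt(14)/28, exp(-1), sqrt(2), sqrt(15), 5, 7]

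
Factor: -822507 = -1*3^1*7^1*53^1*739^1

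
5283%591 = 555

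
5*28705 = 143525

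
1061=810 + 251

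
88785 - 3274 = 85511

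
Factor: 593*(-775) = -1*5^2*31^1*593^1 = -459575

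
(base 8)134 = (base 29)35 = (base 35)2m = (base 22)44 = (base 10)92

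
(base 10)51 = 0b110011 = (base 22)27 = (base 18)2f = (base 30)1l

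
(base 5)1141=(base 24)73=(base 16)ab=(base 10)171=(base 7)333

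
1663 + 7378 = 9041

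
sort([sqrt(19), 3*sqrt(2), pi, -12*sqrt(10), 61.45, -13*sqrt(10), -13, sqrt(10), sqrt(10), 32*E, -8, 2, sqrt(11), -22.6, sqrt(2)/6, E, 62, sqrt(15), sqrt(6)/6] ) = [-13*sqrt(10), -12*sqrt(10), -22.6, -13, -8, sqrt(2)/6, sqrt(6)/6, 2, E, pi, sqrt(10), sqrt(10), sqrt(11), sqrt(15), 3*sqrt(2), sqrt(19), 61.45, 62, 32*E] 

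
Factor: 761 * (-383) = -1 * 383^1 * 761^1 = -291463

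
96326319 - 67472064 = 28854255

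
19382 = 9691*2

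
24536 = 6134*4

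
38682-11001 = 27681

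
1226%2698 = 1226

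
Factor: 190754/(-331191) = -1*2^1*3^(-2)*7^(-2)*127^1 = -254/441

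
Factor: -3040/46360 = -1*2^2*61^(-1) = -4/61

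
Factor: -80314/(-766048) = 2^(-4)*13^1*37^(-1)*647^(-1)*3089^1 = 40157/383024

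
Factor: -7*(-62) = 2^1*7^1*31^1 = 434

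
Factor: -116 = -1 * 2^2 * 29^1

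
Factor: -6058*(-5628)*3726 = 2^4*3^5*7^1*13^1*23^1*67^1*233^1 = 127035823824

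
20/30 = 2/3 ≈ 0.667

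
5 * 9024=45120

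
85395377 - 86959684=-1564307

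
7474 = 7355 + 119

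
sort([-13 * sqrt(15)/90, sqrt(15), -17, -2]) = [-17, -2, -13 * sqrt(15)/90, sqrt(15)]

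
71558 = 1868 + 69690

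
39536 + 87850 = 127386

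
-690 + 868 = 178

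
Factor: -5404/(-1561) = 2^2*193^1*223^(-1) = 772/223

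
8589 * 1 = 8589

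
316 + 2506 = 2822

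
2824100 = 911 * 3100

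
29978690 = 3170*9457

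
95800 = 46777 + 49023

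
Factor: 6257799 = 3^2*109^1*6379^1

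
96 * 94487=9070752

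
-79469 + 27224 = -52245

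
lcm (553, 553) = 553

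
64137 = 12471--51666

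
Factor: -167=-1*167^1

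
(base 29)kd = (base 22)14l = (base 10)593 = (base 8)1121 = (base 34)hf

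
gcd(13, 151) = 1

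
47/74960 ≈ 0.000627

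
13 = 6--7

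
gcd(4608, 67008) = 192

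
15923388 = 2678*5946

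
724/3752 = 181/938 ≈ 0.193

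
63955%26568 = 10819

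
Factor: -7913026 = -1 * 2^1 * 11^1 * 251^1 * 1433^1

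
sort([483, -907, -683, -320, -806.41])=[-907, -806.41, -683, -320, 483]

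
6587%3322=3265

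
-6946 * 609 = -4230114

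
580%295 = 285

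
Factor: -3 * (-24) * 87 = 2^3 * 3^3 * 29^1 = 6264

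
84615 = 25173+59442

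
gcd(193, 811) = 1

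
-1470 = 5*(-294)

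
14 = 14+0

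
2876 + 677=3553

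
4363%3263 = 1100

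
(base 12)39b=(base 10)551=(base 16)227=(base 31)ho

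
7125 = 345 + 6780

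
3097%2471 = 626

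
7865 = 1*7865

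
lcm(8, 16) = 16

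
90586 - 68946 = 21640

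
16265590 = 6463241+9802349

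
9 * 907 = 8163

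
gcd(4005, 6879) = 3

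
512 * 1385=709120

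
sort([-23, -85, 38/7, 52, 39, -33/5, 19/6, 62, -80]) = [-85, -80, -23, -33/5, 19/6, 38/7, 39, 52, 62]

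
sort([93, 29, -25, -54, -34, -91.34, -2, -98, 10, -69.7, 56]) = [-98, -91.34, -69.7, -54, -34, -25, -2, 10, 29, 56, 93]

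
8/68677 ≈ 0.000116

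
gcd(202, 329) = 1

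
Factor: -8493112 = -1 * 2^3 * 73^1 * 14543^1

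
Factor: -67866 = -1*2^1*3^1*11311^1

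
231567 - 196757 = 34810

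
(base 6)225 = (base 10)89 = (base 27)38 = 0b1011001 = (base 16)59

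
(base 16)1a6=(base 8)646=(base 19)134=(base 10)422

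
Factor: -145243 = -1 * 7^1 * 20749^1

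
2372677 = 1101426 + 1271251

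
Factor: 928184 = 2^3*157^1*739^1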